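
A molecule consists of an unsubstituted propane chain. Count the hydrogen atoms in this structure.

8

Atom tally by fragment:
  CH3 → C:1 H:3
  CH2 → C:1 H:2
  CH3 → C:1 H:3
Element totals:
  C: 3
  H: 8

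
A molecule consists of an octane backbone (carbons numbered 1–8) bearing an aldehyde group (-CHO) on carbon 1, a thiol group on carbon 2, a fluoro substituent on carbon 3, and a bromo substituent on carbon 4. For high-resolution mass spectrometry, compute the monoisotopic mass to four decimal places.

270.0089

Atom tally by fragment:
  OHCCH2 → C:2 H:3 O:1
  CH(SH) → C:1 H:2 S:1
  CH(F) → C:1 H:1 F:1
  CH(Br) → C:1 H:1 Br:1
  CH2 → C:1 H:2
  CH2 → C:1 H:2
  CH2 → C:1 H:2
  CH3 → C:1 H:3
Element totals:
  C: 9
  H: 16
  Br: 1
  F: 1
  O: 1
  S: 1
Molecular formula: C9H16BrFOS.
  M = 9(12.0) + 16(1.007825) + 78.918338 + 18.998403 + 15.994915 + 31.972071
    = 108.000000 + 16.125200 + 78.918338 + 18.998403 + 15.994915 + 31.972071 = 270.008927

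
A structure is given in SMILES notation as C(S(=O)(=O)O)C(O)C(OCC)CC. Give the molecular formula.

Atom tally by fragment:
  HO3SCH2 → C:1 H:3 S:1 O:3
  CH(OH) → C:1 H:2 O:1
  CH(OC2H5) → C:3 H:6 O:1
  CH2 → C:1 H:2
  CH3 → C:1 H:3
Element totals:
  C: 7
  H: 16
  O: 5
  S: 1

C7H16O5S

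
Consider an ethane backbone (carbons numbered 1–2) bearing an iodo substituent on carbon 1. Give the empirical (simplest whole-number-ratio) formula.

C2H5I

Atom tally by fragment:
  ICH2 → C:1 H:2 I:1
  CH3 → C:1 H:3
Element totals:
  C: 2
  H: 5
  I: 1
Molecular formula: C2H5I.
gcd of subscripts (2, 5, 1) = 1, so the empirical formula equals the molecular formula.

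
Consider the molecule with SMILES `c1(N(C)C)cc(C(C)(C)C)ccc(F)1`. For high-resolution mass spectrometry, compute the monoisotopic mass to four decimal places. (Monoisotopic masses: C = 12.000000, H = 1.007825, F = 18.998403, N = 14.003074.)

195.1423

Atom tally by fragment:
  benzene ring core → C:6 H:6
  (− 3 ring H displaced by substituents)
  + N(CH3)2 → N:1 C:2 H:6
  + C(CH3)3 → C:4 H:9
  + F → F:1
Element totals:
  C: 12
  H: 18
  F: 1
  N: 1
Molecular formula: C12H18FN.
  M = 12(12.0) + 18(1.007825) + 18.998403 + 14.003074
    = 144.000000 + 18.140850 + 18.998403 + 14.003074 = 195.142327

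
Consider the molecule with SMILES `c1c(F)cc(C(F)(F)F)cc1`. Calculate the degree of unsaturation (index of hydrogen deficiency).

Atom tally by fragment:
  benzene ring core → C:6 H:6
  (− 2 ring H displaced by substituents)
  + F → F:1
  + CF3 → C:1 F:3
Element totals:
  C: 7
  H: 4
  F: 4
Molecular formula: C7H4F4.
DoU = (2C + 2 + N − H − X) / 2 = (2·7 + 2 + 0 − 4 − 4) / 2 = 4.

4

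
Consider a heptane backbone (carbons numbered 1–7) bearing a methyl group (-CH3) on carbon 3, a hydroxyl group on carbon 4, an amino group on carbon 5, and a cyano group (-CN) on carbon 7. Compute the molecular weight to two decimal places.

170.26 g/mol

Atom tally by fragment:
  CH3 → C:1 H:3
  CH2 → C:1 H:2
  CH(CH3) → C:2 H:4
  CH(OH) → C:1 H:2 O:1
  CH(NH2) → C:1 H:3 N:1
  CH2 → C:1 H:2
  CH2CN → C:2 H:2 N:1
Element totals:
  C: 9
  H: 18
  N: 2
  O: 1
Molecular formula: C9H18N2O.
  M = 9(12.011) + 18(1.008) + 2(14.007) + 15.999
    = 108.099 + 18.144 + 28.014 + 15.999 = 170.256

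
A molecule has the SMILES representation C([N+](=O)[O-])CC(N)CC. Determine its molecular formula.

C5H12N2O2

Atom tally by fragment:
  O2NCH2 → C:1 H:2 N:1 O:2
  CH2 → C:1 H:2
  CH(NH2) → C:1 H:3 N:1
  CH2 → C:1 H:2
  CH3 → C:1 H:3
Element totals:
  C: 5
  H: 12
  N: 2
  O: 2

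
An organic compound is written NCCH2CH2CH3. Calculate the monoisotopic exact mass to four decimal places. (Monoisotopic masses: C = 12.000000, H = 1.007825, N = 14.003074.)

Element totals:
  C: 4
  H: 7
  N: 1
Molecular formula: C4H7N.
  M = 4(12.0) + 7(1.007825) + 14.003074
    = 48.000000 + 7.054775 + 14.003074 = 69.057849

69.0578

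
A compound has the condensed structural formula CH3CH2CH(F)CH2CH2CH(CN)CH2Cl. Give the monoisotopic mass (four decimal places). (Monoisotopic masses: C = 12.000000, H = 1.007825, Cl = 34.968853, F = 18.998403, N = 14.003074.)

177.0721

Atom tally by fragment:
  CH3 → C:1 H:3
  CH2 → C:1 H:2
  CH(F) → C:1 H:1 F:1
  CH2 → C:1 H:2
  CH2 → C:1 H:2
  CH(CN) → C:2 H:1 N:1
  CH2Cl → C:1 H:2 Cl:1
Element totals:
  C: 8
  H: 13
  Cl: 1
  F: 1
  N: 1
Molecular formula: C8H13ClFN.
  M = 8(12.0) + 13(1.007825) + 34.968853 + 18.998403 + 14.003074
    = 96.000000 + 13.101725 + 34.968853 + 18.998403 + 14.003074 = 177.072055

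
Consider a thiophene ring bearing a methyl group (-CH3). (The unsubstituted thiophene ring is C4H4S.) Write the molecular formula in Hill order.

Atom tally by fragment:
  thiophene ring core → C:4 H:4 S:1
  (− 1 ring H displaced by substituents)
  + CH3 → C:1 H:3
Element totals:
  C: 5
  H: 6
  S: 1

C5H6S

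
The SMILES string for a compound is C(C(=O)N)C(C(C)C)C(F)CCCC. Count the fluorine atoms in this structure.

1

Atom tally by fragment:
  H2NOCCH2 → C:2 H:4 O:1 N:1
  CH(CH(CH3)2) → C:4 H:8
  CH(F) → C:1 H:1 F:1
  CH2 → C:1 H:2
  CH2 → C:1 H:2
  CH2 → C:1 H:2
  CH3 → C:1 H:3
Element totals:
  C: 11
  H: 22
  F: 1
  N: 1
  O: 1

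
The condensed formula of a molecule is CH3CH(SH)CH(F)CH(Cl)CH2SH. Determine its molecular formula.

Atom tally by fragment:
  CH3 → C:1 H:3
  CH(SH) → C:1 H:2 S:1
  CH(F) → C:1 H:1 F:1
  CH(Cl) → C:1 H:1 Cl:1
  CH2SH → C:1 H:3 S:1
Element totals:
  C: 5
  H: 10
  Cl: 1
  F: 1
  S: 2

C5H10ClFS2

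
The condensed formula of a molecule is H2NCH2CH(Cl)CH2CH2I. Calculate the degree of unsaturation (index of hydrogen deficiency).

0

Atom tally by fragment:
  H2NCH2 → C:1 H:4 N:1
  CH(Cl) → C:1 H:1 Cl:1
  CH2 → C:1 H:2
  CH2I → C:1 H:2 I:1
Element totals:
  C: 4
  H: 9
  Cl: 1
  I: 1
  N: 1
Molecular formula: C4H9ClIN.
DoU = (2C + 2 + N − H − X) / 2 = (2·4 + 2 + 1 − 9 − 2) / 2 = 0.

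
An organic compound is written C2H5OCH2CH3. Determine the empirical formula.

Element totals:
  C: 4
  H: 10
  O: 1
Molecular formula: C4H10O.
gcd of subscripts (4, 10, 1) = 1, so the empirical formula equals the molecular formula.

C4H10O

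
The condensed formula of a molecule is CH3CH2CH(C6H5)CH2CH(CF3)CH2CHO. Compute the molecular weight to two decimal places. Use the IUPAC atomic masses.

258.28 g/mol

Element totals:
  C: 14
  H: 17
  F: 3
  O: 1
Molecular formula: C14H17F3O.
  M = 14(12.011) + 17(1.008) + 3(18.998) + 15.999
    = 168.154 + 17.136 + 56.994 + 15.999 = 258.283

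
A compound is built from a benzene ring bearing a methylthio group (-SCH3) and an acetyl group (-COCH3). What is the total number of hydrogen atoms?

10

Atom tally by fragment:
  benzene ring core → C:6 H:6
  (− 2 ring H displaced by substituents)
  + SCH3 → C:1 H:3 S:1
  + COCH3 → C:2 H:3 O:1
Element totals:
  C: 9
  H: 10
  O: 1
  S: 1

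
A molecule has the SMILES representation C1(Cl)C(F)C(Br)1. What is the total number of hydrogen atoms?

3

Atom tally by fragment:
  cyclopropane ring core → C:3 H:6
  (− 3 ring H displaced by substituents)
  + Cl → Cl:1
  + F → F:1
  + Br → Br:1
Element totals:
  C: 3
  H: 3
  Br: 1
  Cl: 1
  F: 1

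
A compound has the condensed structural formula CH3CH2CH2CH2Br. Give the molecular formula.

C4H9Br

Atom tally by fragment:
  CH3 → C:1 H:3
  CH2 → C:1 H:2
  CH2 → C:1 H:2
  CH2Br → C:1 H:2 Br:1
Element totals:
  C: 4
  H: 9
  Br: 1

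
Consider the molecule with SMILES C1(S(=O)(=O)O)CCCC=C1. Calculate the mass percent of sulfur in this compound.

Atom tally by fragment:
  cyclohexene ring core → C:6 H:10
  (− 1 ring H displaced by substituents)
  + SO3H → S:1 O:3 H:1
Element totals:
  C: 6
  H: 10
  O: 3
  S: 1
Molecular formula: C6H10O3S.
Molar mass = 162.203 g/mol.
Mass from S: 1 × 32.06 = 32.060 g/mol.
%S = 32.060 / 162.203 × 100 = 19.77%.

19.77%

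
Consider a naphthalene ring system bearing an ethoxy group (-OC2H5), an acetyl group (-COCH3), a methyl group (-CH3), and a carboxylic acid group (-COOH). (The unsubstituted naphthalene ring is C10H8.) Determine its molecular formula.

Atom tally by fragment:
  naphthalene ring system core → C:10 H:8
  (− 4 ring H displaced by substituents)
  + OC2H5 → C:2 H:5 O:1
  + COCH3 → C:2 H:3 O:1
  + CH3 → C:1 H:3
  + COOH → C:1 H:1 O:2
Element totals:
  C: 16
  H: 16
  O: 4

C16H16O4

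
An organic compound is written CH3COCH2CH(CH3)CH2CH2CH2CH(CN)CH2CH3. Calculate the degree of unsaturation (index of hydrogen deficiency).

Element totals:
  C: 12
  H: 21
  N: 1
  O: 1
Molecular formula: C12H21NO.
DoU = (2C + 2 + N − H − X) / 2 = (2·12 + 2 + 1 − 21 − 0) / 2 = 3.

3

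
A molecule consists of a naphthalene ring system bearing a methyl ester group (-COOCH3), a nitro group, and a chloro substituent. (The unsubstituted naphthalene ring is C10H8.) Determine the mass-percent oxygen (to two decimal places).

Atom tally by fragment:
  naphthalene ring system core → C:10 H:8
  (− 3 ring H displaced by substituents)
  + COOCH3 → C:2 H:3 O:2
  + NO2 → N:1 O:2
  + Cl → Cl:1
Element totals:
  C: 12
  H: 8
  Cl: 1
  N: 1
  O: 4
Molecular formula: C12H8ClNO4.
Molar mass = 265.649 g/mol.
Mass from O: 4 × 15.999 = 63.996 g/mol.
%O = 63.996 / 265.649 × 100 = 24.09%.

24.09%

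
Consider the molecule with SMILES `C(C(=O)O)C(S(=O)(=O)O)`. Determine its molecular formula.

Atom tally by fragment:
  HOOCCH2 → C:2 H:3 O:2
  CH2SO3H → C:1 H:3 S:1 O:3
Element totals:
  C: 3
  H: 6
  O: 5
  S: 1

C3H6O5S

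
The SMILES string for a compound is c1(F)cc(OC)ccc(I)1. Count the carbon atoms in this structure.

7

Atom tally by fragment:
  benzene ring core → C:6 H:6
  (− 3 ring H displaced by substituents)
  + F → F:1
  + OCH3 → C:1 H:3 O:1
  + I → I:1
Element totals:
  C: 7
  H: 6
  F: 1
  I: 1
  O: 1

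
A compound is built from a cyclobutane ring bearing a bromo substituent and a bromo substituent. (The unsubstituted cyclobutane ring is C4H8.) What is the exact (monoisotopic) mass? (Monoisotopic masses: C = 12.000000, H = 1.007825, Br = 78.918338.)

211.8836

Atom tally by fragment:
  cyclobutane ring core → C:4 H:8
  (− 2 ring H displaced by substituents)
  + Br → Br:1
  + Br → Br:1
Element totals:
  C: 4
  H: 6
  Br: 2
Molecular formula: C4H6Br2.
  M = 4(12.0) + 6(1.007825) + 2(78.918338)
    = 48.000000 + 6.046950 + 157.836676 = 211.883626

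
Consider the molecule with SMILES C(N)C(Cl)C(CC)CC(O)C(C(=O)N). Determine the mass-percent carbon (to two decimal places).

48.54%

Atom tally by fragment:
  H2NCH2 → C:1 H:4 N:1
  CH(Cl) → C:1 H:1 Cl:1
  CH(C2H5) → C:3 H:6
  CH2 → C:1 H:2
  CH(OH) → C:1 H:2 O:1
  CH2CONH2 → C:2 H:4 O:1 N:1
Element totals:
  C: 9
  H: 19
  Cl: 1
  N: 2
  O: 2
Molecular formula: C9H19ClN2O2.
Molar mass = 222.713 g/mol.
Mass from C: 9 × 12.011 = 108.099 g/mol.
%C = 108.099 / 222.713 × 100 = 48.54%.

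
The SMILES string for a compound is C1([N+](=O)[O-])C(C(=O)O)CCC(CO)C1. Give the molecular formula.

Atom tally by fragment:
  cyclohexane ring core → C:6 H:12
  (− 3 ring H displaced by substituents)
  + NO2 → N:1 O:2
  + COOH → C:1 H:1 O:2
  + CH2OH → C:1 H:3 O:1
Element totals:
  C: 8
  H: 13
  N: 1
  O: 5

C8H13NO5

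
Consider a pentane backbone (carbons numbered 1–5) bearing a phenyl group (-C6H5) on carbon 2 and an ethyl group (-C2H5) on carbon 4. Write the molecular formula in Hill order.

Atom tally by fragment:
  CH3 → C:1 H:3
  CH(C6H5) → C:7 H:6
  CH2 → C:1 H:2
  CH(C2H5) → C:3 H:6
  CH3 → C:1 H:3
Element totals:
  C: 13
  H: 20

C13H20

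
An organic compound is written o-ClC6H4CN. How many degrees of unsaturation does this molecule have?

6

Element totals:
  C: 7
  H: 4
  Cl: 1
  N: 1
Molecular formula: C7H4ClN.
DoU = (2C + 2 + N − H − X) / 2 = (2·7 + 2 + 1 − 4 − 1) / 2 = 6.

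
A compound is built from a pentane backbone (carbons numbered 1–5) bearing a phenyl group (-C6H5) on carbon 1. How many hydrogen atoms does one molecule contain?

16

Atom tally by fragment:
  C6H5CH2 → C:7 H:7
  CH2 → C:1 H:2
  CH2 → C:1 H:2
  CH2 → C:1 H:2
  CH3 → C:1 H:3
Element totals:
  C: 11
  H: 16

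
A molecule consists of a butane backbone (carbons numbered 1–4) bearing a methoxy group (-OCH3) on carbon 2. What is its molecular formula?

Atom tally by fragment:
  CH3 → C:1 H:3
  CH(OCH3) → C:2 H:4 O:1
  CH2 → C:1 H:2
  CH3 → C:1 H:3
Element totals:
  C: 5
  H: 12
  O: 1

C5H12O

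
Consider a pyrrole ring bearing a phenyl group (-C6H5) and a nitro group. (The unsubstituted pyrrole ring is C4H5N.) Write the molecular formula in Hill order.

C10H8N2O2

Atom tally by fragment:
  pyrrole ring core → C:4 H:5 N:1
  (− 2 ring H displaced by substituents)
  + C6H5 → C:6 H:5
  + NO2 → N:1 O:2
Element totals:
  C: 10
  H: 8
  N: 2
  O: 2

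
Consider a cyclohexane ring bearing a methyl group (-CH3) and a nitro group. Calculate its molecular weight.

Atom tally by fragment:
  cyclohexane ring core → C:6 H:12
  (− 2 ring H displaced by substituents)
  + CH3 → C:1 H:3
  + NO2 → N:1 O:2
Element totals:
  C: 7
  H: 13
  N: 1
  O: 2
Molecular formula: C7H13NO2.
  M = 7(12.011) + 13(1.008) + 14.007 + 2(15.999)
    = 84.077 + 13.104 + 14.007 + 31.998 = 143.186

143.19 g/mol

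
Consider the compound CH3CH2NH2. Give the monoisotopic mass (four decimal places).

Element totals:
  C: 2
  H: 7
  N: 1
Molecular formula: C2H7N.
  M = 2(12.0) + 7(1.007825) + 14.003074
    = 24.000000 + 7.054775 + 14.003074 = 45.057849

45.0578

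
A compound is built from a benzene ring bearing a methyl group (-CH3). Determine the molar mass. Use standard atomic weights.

92.14 g/mol

Atom tally by fragment:
  benzene ring core → C:6 H:6
  (− 1 ring H displaced by substituents)
  + CH3 → C:1 H:3
Element totals:
  C: 7
  H: 8
Molecular formula: C7H8.
  M = 7(12.011) + 8(1.008)
    = 84.077 + 8.064 = 92.141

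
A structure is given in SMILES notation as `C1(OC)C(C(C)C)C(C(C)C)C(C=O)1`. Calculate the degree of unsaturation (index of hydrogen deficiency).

2

Atom tally by fragment:
  cyclobutane ring core → C:4 H:8
  (− 4 ring H displaced by substituents)
  + OCH3 → C:1 H:3 O:1
  + CH(CH3)2 → C:3 H:7
  + CH(CH3)2 → C:3 H:7
  + CHO → C:1 H:1 O:1
Element totals:
  C: 12
  H: 22
  O: 2
Molecular formula: C12H22O2.
DoU = (2C + 2 + N − H − X) / 2 = (2·12 + 2 + 0 − 22 − 0) / 2 = 2.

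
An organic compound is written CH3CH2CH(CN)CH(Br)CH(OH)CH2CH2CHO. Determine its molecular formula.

C9H14BrNO2

Atom tally by fragment:
  CH3 → C:1 H:3
  CH2 → C:1 H:2
  CH(CN) → C:2 H:1 N:1
  CH(Br) → C:1 H:1 Br:1
  CH(OH) → C:1 H:2 O:1
  CH2 → C:1 H:2
  CH2CHO → C:2 H:3 O:1
Element totals:
  C: 9
  H: 14
  Br: 1
  N: 1
  O: 2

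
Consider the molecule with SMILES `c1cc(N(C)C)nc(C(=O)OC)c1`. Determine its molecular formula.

Atom tally by fragment:
  pyridine ring core → C:5 H:5 N:1
  (− 2 ring H displaced by substituents)
  + N(CH3)2 → N:1 C:2 H:6
  + COOCH3 → C:2 H:3 O:2
Element totals:
  C: 9
  H: 12
  N: 2
  O: 2

C9H12N2O2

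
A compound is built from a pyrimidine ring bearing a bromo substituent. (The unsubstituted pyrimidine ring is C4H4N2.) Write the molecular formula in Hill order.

Atom tally by fragment:
  pyrimidine ring core → C:4 H:4 N:2
  (− 1 ring H displaced by substituents)
  + Br → Br:1
Element totals:
  C: 4
  H: 3
  Br: 1
  N: 2

C4H3BrN2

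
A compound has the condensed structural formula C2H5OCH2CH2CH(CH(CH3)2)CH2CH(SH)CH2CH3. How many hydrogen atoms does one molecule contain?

26

Atom tally by fragment:
  C2H5OCH2 → C:3 H:7 O:1
  CH2 → C:1 H:2
  CH(CH(CH3)2) → C:4 H:8
  CH2 → C:1 H:2
  CH(SH) → C:1 H:2 S:1
  CH2 → C:1 H:2
  CH3 → C:1 H:3
Element totals:
  C: 12
  H: 26
  O: 1
  S: 1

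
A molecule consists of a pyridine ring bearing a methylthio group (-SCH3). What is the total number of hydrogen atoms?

Atom tally by fragment:
  pyridine ring core → C:5 H:5 N:1
  (− 1 ring H displaced by substituents)
  + SCH3 → C:1 H:3 S:1
Element totals:
  C: 6
  H: 7
  N: 1
  S: 1

7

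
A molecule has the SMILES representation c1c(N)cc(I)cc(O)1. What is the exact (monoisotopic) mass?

234.9494

Atom tally by fragment:
  benzene ring core → C:6 H:6
  (− 3 ring H displaced by substituents)
  + NH2 → N:1 H:2
  + I → I:1
  + OH → O:1 H:1
Element totals:
  C: 6
  H: 6
  I: 1
  N: 1
  O: 1
Molecular formula: C6H6INO.
  M = 6(12.0) + 6(1.007825) + 126.904472 + 14.003074 + 15.994915
    = 72.000000 + 6.046950 + 126.904472 + 14.003074 + 15.994915 = 234.949411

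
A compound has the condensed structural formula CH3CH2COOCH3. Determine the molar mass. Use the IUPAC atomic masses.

Element totals:
  C: 4
  H: 8
  O: 2
Molecular formula: C4H8O2.
  M = 4(12.011) + 8(1.008) + 2(15.999)
    = 48.044 + 8.064 + 31.998 = 88.106

88.11 g/mol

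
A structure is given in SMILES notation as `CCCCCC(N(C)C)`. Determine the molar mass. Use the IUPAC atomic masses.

129.25 g/mol

Atom tally by fragment:
  CH3 → C:1 H:3
  CH2 → C:1 H:2
  CH2 → C:1 H:2
  CH2 → C:1 H:2
  CH2 → C:1 H:2
  CH2N(CH3)2 → C:3 H:8 N:1
Element totals:
  C: 8
  H: 19
  N: 1
Molecular formula: C8H19N.
  M = 8(12.011) + 19(1.008) + 14.007
    = 96.088 + 19.152 + 14.007 = 129.247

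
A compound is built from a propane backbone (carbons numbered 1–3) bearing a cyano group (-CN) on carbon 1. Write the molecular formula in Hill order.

C4H7N

Atom tally by fragment:
  NCCH2 → C:2 H:2 N:1
  CH2 → C:1 H:2
  CH3 → C:1 H:3
Element totals:
  C: 4
  H: 7
  N: 1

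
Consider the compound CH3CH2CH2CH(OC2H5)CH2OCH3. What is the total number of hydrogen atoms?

18

Element totals:
  C: 8
  H: 18
  O: 2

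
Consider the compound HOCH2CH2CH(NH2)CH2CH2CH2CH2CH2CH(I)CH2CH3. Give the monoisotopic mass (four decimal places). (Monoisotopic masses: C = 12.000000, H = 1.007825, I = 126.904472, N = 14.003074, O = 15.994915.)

Atom tally by fragment:
  HOCH2CH2 → C:2 H:5 O:1
  CH(NH2) → C:1 H:3 N:1
  CH2 → C:1 H:2
  CH2 → C:1 H:2
  CH2 → C:1 H:2
  CH2 → C:1 H:2
  CH2 → C:1 H:2
  CH(I) → C:1 H:1 I:1
  CH2 → C:1 H:2
  CH3 → C:1 H:3
Element totals:
  C: 11
  H: 24
  I: 1
  N: 1
  O: 1
Molecular formula: C11H24INO.
  M = 11(12.0) + 24(1.007825) + 126.904472 + 14.003074 + 15.994915
    = 132.000000 + 24.187800 + 126.904472 + 14.003074 + 15.994915 = 313.090261

313.0903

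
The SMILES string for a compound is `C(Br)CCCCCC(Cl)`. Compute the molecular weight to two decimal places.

213.54 g/mol

Atom tally by fragment:
  BrCH2 → C:1 H:2 Br:1
  CH2 → C:1 H:2
  CH2 → C:1 H:2
  CH2 → C:1 H:2
  CH2 → C:1 H:2
  CH2 → C:1 H:2
  CH2Cl → C:1 H:2 Cl:1
Element totals:
  C: 7
  H: 14
  Br: 1
  Cl: 1
Molecular formula: C7H14BrCl.
  M = 7(12.011) + 14(1.008) + 79.904 + 35.45
    = 84.077 + 14.112 + 79.904 + 35.450 = 213.543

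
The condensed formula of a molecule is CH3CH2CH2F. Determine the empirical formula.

Element totals:
  C: 3
  H: 7
  F: 1
Molecular formula: C3H7F.
gcd of subscripts (3, 1, 7) = 1, so the empirical formula equals the molecular formula.

C3H7F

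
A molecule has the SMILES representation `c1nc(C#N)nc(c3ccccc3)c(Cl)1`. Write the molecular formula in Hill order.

C11H6ClN3

Atom tally by fragment:
  pyrimidine ring core → C:4 H:4 N:2
  (− 3 ring H displaced by substituents)
  + CN → C:1 N:1
  + C6H5 → C:6 H:5
  + Cl → Cl:1
Element totals:
  C: 11
  H: 6
  Cl: 1
  N: 3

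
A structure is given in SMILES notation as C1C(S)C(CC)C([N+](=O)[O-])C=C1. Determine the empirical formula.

C8H13NO2S

Atom tally by fragment:
  cyclohexene ring core → C:6 H:10
  (− 3 ring H displaced by substituents)
  + SH → S:1 H:1
  + C2H5 → C:2 H:5
  + NO2 → N:1 O:2
Element totals:
  C: 8
  H: 13
  N: 1
  O: 2
  S: 1
Molecular formula: C8H13NO2S.
gcd of subscripts (8, 13, 1, 2, 1) = 1, so the empirical formula equals the molecular formula.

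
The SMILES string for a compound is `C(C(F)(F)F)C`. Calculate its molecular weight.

98.07 g/mol

Atom tally by fragment:
  F3CCH2 → C:2 H:2 F:3
  CH3 → C:1 H:3
Element totals:
  C: 3
  H: 5
  F: 3
Molecular formula: C3H5F3.
  M = 3(12.011) + 5(1.008) + 3(18.998)
    = 36.033 + 5.040 + 56.994 = 98.067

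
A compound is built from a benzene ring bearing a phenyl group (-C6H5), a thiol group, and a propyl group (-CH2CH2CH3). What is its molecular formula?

C15H16S

Atom tally by fragment:
  benzene ring core → C:6 H:6
  (− 3 ring H displaced by substituents)
  + C6H5 → C:6 H:5
  + SH → S:1 H:1
  + CH2CH2CH3 → C:3 H:7
Element totals:
  C: 15
  H: 16
  S: 1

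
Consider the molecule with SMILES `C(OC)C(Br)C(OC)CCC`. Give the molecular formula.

Atom tally by fragment:
  CH3OCH2 → C:2 H:5 O:1
  CH(Br) → C:1 H:1 Br:1
  CH(OCH3) → C:2 H:4 O:1
  CH2 → C:1 H:2
  CH2 → C:1 H:2
  CH3 → C:1 H:3
Element totals:
  C: 8
  H: 17
  Br: 1
  O: 2

C8H17BrO2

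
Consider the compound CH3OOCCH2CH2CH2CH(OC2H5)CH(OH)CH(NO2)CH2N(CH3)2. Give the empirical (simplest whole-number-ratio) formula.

C13H26N2O6

Atom tally by fragment:
  CH3OOCCH2 → C:3 H:5 O:2
  CH2 → C:1 H:2
  CH2 → C:1 H:2
  CH(OC2H5) → C:3 H:6 O:1
  CH(OH) → C:1 H:2 O:1
  CH(NO2) → C:1 H:1 N:1 O:2
  CH2N(CH3)2 → C:3 H:8 N:1
Element totals:
  C: 13
  H: 26
  N: 2
  O: 6
Molecular formula: C13H26N2O6.
gcd of subscripts (13, 26, 2, 6) = 1, so the empirical formula equals the molecular formula.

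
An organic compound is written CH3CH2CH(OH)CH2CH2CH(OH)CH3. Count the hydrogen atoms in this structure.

Element totals:
  C: 7
  H: 16
  O: 2

16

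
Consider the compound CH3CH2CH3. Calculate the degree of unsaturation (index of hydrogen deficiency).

Atom tally by fragment:
  CH3 → C:1 H:3
  CH2 → C:1 H:2
  CH3 → C:1 H:3
Element totals:
  C: 3
  H: 8
Molecular formula: C3H8.
DoU = (2C + 2 + N − H − X) / 2 = (2·3 + 2 + 0 − 8 − 0) / 2 = 0.

0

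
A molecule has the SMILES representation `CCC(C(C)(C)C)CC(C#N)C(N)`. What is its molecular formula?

C11H22N2

Atom tally by fragment:
  CH3 → C:1 H:3
  CH2 → C:1 H:2
  CH(C(CH3)3) → C:5 H:10
  CH2 → C:1 H:2
  CH(CN) → C:2 H:1 N:1
  CH2NH2 → C:1 H:4 N:1
Element totals:
  C: 11
  H: 22
  N: 2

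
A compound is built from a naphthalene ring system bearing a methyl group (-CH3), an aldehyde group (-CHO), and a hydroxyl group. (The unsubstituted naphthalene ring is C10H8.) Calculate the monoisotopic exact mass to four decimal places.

Atom tally by fragment:
  naphthalene ring system core → C:10 H:8
  (− 3 ring H displaced by substituents)
  + CH3 → C:1 H:3
  + CHO → C:1 H:1 O:1
  + OH → O:1 H:1
Element totals:
  C: 12
  H: 10
  O: 2
Molecular formula: C12H10O2.
  M = 12(12.0) + 10(1.007825) + 2(15.994915)
    = 144.000000 + 10.078250 + 31.989830 = 186.068080

186.0681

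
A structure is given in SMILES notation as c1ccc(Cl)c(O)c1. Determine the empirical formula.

C6H5ClO

Atom tally by fragment:
  benzene ring core → C:6 H:6
  (− 2 ring H displaced by substituents)
  + Cl → Cl:1
  + OH → O:1 H:1
Element totals:
  C: 6
  H: 5
  Cl: 1
  O: 1
Molecular formula: C6H5ClO.
gcd of subscripts (6, 1, 5, 1) = 1, so the empirical formula equals the molecular formula.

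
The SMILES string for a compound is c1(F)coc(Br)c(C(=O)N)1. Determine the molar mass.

207.99 g/mol

Atom tally by fragment:
  furan ring core → C:4 H:4 O:1
  (− 3 ring H displaced by substituents)
  + F → F:1
  + Br → Br:1
  + CONH2 → C:1 H:2 O:1 N:1
Element totals:
  C: 5
  H: 3
  Br: 1
  F: 1
  N: 1
  O: 2
Molecular formula: C5H3BrFNO2.
  M = 5(12.011) + 3(1.008) + 79.904 + 18.998 + 14.007 + 2(15.999)
    = 60.055 + 3.024 + 79.904 + 18.998 + 14.007 + 31.998 = 207.986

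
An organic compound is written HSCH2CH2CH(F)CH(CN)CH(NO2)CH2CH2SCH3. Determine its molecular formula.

C9H15FN2O2S2

Atom tally by fragment:
  HSCH2 → C:1 H:3 S:1
  CH2 → C:1 H:2
  CH(F) → C:1 H:1 F:1
  CH(CN) → C:2 H:1 N:1
  CH(NO2) → C:1 H:1 N:1 O:2
  CH2 → C:1 H:2
  CH2SCH3 → C:2 H:5 S:1
Element totals:
  C: 9
  H: 15
  F: 1
  N: 2
  O: 2
  S: 2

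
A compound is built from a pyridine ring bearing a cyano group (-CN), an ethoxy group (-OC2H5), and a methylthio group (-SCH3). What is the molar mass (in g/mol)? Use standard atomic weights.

194.25 g/mol

Atom tally by fragment:
  pyridine ring core → C:5 H:5 N:1
  (− 3 ring H displaced by substituents)
  + CN → C:1 N:1
  + OC2H5 → C:2 H:5 O:1
  + SCH3 → C:1 H:3 S:1
Element totals:
  C: 9
  H: 10
  N: 2
  O: 1
  S: 1
Molecular formula: C9H10N2OS.
  M = 9(12.011) + 10(1.008) + 2(14.007) + 15.999 + 32.06
    = 108.099 + 10.080 + 28.014 + 15.999 + 32.060 = 194.252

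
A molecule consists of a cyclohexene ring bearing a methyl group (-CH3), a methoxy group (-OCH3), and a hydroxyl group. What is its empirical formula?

Atom tally by fragment:
  cyclohexene ring core → C:6 H:10
  (− 3 ring H displaced by substituents)
  + CH3 → C:1 H:3
  + OCH3 → C:1 H:3 O:1
  + OH → O:1 H:1
Element totals:
  C: 8
  H: 14
  O: 2
Molecular formula: C8H14O2.
gcd of subscripts = 2; dividing each by 2:
  C: 8/2 = 4
  H: 14/2 = 7
  O: 2/2 = 1

C4H7O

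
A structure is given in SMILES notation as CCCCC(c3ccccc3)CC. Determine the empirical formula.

C13H20

Atom tally by fragment:
  CH3 → C:1 H:3
  CH2 → C:1 H:2
  CH2 → C:1 H:2
  CH2 → C:1 H:2
  CH(C6H5) → C:7 H:6
  CH2 → C:1 H:2
  CH3 → C:1 H:3
Element totals:
  C: 13
  H: 20
Molecular formula: C13H20.
gcd of subscripts (13, 20) = 1, so the empirical formula equals the molecular formula.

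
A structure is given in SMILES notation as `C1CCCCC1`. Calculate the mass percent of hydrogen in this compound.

Atom tally by fragment:
  cyclohexane ring core → C:6 H:12
Element totals:
  C: 6
  H: 12
Molecular formula: C6H12.
Molar mass = 84.162 g/mol.
Mass from H: 12 × 1.008 = 12.096 g/mol.
%H = 12.096 / 84.162 × 100 = 14.37%.

14.37%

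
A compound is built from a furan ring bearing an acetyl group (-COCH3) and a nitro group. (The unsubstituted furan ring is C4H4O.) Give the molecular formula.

Atom tally by fragment:
  furan ring core → C:4 H:4 O:1
  (− 2 ring H displaced by substituents)
  + COCH3 → C:2 H:3 O:1
  + NO2 → N:1 O:2
Element totals:
  C: 6
  H: 5
  N: 1
  O: 4

C6H5NO4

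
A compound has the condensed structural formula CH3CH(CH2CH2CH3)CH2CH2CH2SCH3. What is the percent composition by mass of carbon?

67.43%

Element totals:
  C: 9
  H: 20
  S: 1
Molecular formula: C9H20S.
Molar mass = 160.319 g/mol.
Mass from C: 9 × 12.011 = 108.099 g/mol.
%C = 108.099 / 160.319 × 100 = 67.43%.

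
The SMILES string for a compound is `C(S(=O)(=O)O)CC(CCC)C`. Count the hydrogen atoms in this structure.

16

Atom tally by fragment:
  HO3SCH2 → C:1 H:3 S:1 O:3
  CH2 → C:1 H:2
  CH(CH2CH2CH3) → C:4 H:8
  CH3 → C:1 H:3
Element totals:
  C: 7
  H: 16
  O: 3
  S: 1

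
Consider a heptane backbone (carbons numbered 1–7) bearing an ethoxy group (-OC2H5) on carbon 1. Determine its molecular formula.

C9H20O

Atom tally by fragment:
  C2H5OCH2 → C:3 H:7 O:1
  CH2 → C:1 H:2
  CH2 → C:1 H:2
  CH2 → C:1 H:2
  CH2 → C:1 H:2
  CH2 → C:1 H:2
  CH3 → C:1 H:3
Element totals:
  C: 9
  H: 20
  O: 1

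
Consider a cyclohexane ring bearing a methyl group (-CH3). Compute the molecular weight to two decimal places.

98.19 g/mol

Atom tally by fragment:
  cyclohexane ring core → C:6 H:12
  (− 1 ring H displaced by substituents)
  + CH3 → C:1 H:3
Element totals:
  C: 7
  H: 14
Molecular formula: C7H14.
  M = 7(12.011) + 14(1.008)
    = 84.077 + 14.112 = 98.189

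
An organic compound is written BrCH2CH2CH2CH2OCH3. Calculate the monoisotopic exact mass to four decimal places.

Element totals:
  C: 5
  H: 11
  Br: 1
  O: 1
Molecular formula: C5H11BrO.
  M = 5(12.0) + 11(1.007825) + 78.918338 + 15.994915
    = 60.000000 + 11.086075 + 78.918338 + 15.994915 = 165.999328

165.9993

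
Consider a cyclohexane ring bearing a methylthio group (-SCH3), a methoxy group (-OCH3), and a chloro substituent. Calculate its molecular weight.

Atom tally by fragment:
  cyclohexane ring core → C:6 H:12
  (− 3 ring H displaced by substituents)
  + SCH3 → C:1 H:3 S:1
  + OCH3 → C:1 H:3 O:1
  + Cl → Cl:1
Element totals:
  C: 8
  H: 15
  Cl: 1
  O: 1
  S: 1
Molecular formula: C8H15ClOS.
  M = 8(12.011) + 15(1.008) + 35.45 + 15.999 + 32.06
    = 96.088 + 15.120 + 35.450 + 15.999 + 32.060 = 194.717

194.72 g/mol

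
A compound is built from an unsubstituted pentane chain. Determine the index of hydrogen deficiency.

Atom tally by fragment:
  CH3 → C:1 H:3
  CH2 → C:1 H:2
  CH2 → C:1 H:2
  CH2 → C:1 H:2
  CH3 → C:1 H:3
Element totals:
  C: 5
  H: 12
Molecular formula: C5H12.
DoU = (2C + 2 + N − H − X) / 2 = (2·5 + 2 + 0 − 12 − 0) / 2 = 0.

0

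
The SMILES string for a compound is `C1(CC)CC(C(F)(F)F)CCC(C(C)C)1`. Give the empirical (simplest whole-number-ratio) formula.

Atom tally by fragment:
  cyclohexane ring core → C:6 H:12
  (− 3 ring H displaced by substituents)
  + C2H5 → C:2 H:5
  + CF3 → C:1 F:3
  + CH(CH3)2 → C:3 H:7
Element totals:
  C: 12
  H: 21
  F: 3
Molecular formula: C12H21F3.
gcd of subscripts = 3; dividing each by 3:
  C: 12/3 = 4
  F: 3/3 = 1
  H: 21/3 = 7

C4H7F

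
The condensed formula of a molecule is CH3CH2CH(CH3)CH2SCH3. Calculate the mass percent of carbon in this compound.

60.95%

Atom tally by fragment:
  CH3 → C:1 H:3
  CH2 → C:1 H:2
  CH(CH3) → C:2 H:4
  CH2SCH3 → C:2 H:5 S:1
Element totals:
  C: 6
  H: 14
  S: 1
Molecular formula: C6H14S.
Molar mass = 118.238 g/mol.
Mass from C: 6 × 12.011 = 72.066 g/mol.
%C = 72.066 / 118.238 × 100 = 60.95%.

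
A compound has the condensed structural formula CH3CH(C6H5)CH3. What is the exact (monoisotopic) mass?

120.0939

Element totals:
  C: 9
  H: 12
Molecular formula: C9H12.
  M = 9(12.0) + 12(1.007825)
    = 108.000000 + 12.093900 = 120.093900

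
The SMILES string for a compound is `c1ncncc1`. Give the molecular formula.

Atom tally by fragment:
  pyrimidine ring core → C:4 H:4 N:2
Element totals:
  C: 4
  H: 4
  N: 2

C4H4N2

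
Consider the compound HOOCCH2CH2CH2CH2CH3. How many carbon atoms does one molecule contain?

Atom tally by fragment:
  HOOCCH2 → C:2 H:3 O:2
  CH2 → C:1 H:2
  CH2 → C:1 H:2
  CH2 → C:1 H:2
  CH3 → C:1 H:3
Element totals:
  C: 6
  H: 12
  O: 2

6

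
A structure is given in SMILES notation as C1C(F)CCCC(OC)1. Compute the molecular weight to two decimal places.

132.18 g/mol

Atom tally by fragment:
  cyclohexane ring core → C:6 H:12
  (− 2 ring H displaced by substituents)
  + F → F:1
  + OCH3 → C:1 H:3 O:1
Element totals:
  C: 7
  H: 13
  F: 1
  O: 1
Molecular formula: C7H13FO.
  M = 7(12.011) + 13(1.008) + 18.998 + 15.999
    = 84.077 + 13.104 + 18.998 + 15.999 = 132.178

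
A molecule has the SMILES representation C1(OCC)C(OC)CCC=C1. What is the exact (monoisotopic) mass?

Atom tally by fragment:
  cyclohexene ring core → C:6 H:10
  (− 2 ring H displaced by substituents)
  + OC2H5 → C:2 H:5 O:1
  + OCH3 → C:1 H:3 O:1
Element totals:
  C: 9
  H: 16
  O: 2
Molecular formula: C9H16O2.
  M = 9(12.0) + 16(1.007825) + 2(15.994915)
    = 108.000000 + 16.125200 + 31.989830 = 156.115030

156.1150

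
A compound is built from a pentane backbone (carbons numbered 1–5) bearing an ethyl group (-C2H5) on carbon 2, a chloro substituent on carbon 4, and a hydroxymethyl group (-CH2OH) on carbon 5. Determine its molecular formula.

Atom tally by fragment:
  CH3 → C:1 H:3
  CH(C2H5) → C:3 H:6
  CH2 → C:1 H:2
  CH(Cl) → C:1 H:1 Cl:1
  CH2CH2OH → C:2 H:5 O:1
Element totals:
  C: 8
  H: 17
  Cl: 1
  O: 1

C8H17ClO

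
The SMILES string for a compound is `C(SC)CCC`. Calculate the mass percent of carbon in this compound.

57.63%

Atom tally by fragment:
  CH3SCH2 → C:2 H:5 S:1
  CH2 → C:1 H:2
  CH2 → C:1 H:2
  CH3 → C:1 H:3
Element totals:
  C: 5
  H: 12
  S: 1
Molecular formula: C5H12S.
Molar mass = 104.211 g/mol.
Mass from C: 5 × 12.011 = 60.055 g/mol.
%C = 60.055 / 104.211 × 100 = 57.63%.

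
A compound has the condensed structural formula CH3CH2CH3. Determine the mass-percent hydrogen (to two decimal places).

Element totals:
  C: 3
  H: 8
Molecular formula: C3H8.
Molar mass = 44.097 g/mol.
Mass from H: 8 × 1.008 = 8.064 g/mol.
%H = 8.064 / 44.097 × 100 = 18.29%.

18.29%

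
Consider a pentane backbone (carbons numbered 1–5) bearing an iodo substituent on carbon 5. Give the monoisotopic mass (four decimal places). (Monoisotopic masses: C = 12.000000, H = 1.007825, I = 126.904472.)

197.9905

Atom tally by fragment:
  CH3 → C:1 H:3
  CH2 → C:1 H:2
  CH2 → C:1 H:2
  CH2 → C:1 H:2
  CH2I → C:1 H:2 I:1
Element totals:
  C: 5
  H: 11
  I: 1
Molecular formula: C5H11I.
  M = 5(12.0) + 11(1.007825) + 126.904472
    = 60.000000 + 11.086075 + 126.904472 = 197.990547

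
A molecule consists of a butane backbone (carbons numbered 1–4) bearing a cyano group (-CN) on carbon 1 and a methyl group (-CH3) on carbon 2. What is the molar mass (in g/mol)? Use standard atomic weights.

Atom tally by fragment:
  NCCH2 → C:2 H:2 N:1
  CH(CH3) → C:2 H:4
  CH2 → C:1 H:2
  CH3 → C:1 H:3
Element totals:
  C: 6
  H: 11
  N: 1
Molecular formula: C6H11N.
  M = 6(12.011) + 11(1.008) + 14.007
    = 72.066 + 11.088 + 14.007 = 97.161

97.16 g/mol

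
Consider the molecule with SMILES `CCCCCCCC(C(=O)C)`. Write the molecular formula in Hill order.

C10H20O

Atom tally by fragment:
  CH3 → C:1 H:3
  CH2 → C:1 H:2
  CH2 → C:1 H:2
  CH2 → C:1 H:2
  CH2 → C:1 H:2
  CH2 → C:1 H:2
  CH2 → C:1 H:2
  CH2COCH3 → C:3 H:5 O:1
Element totals:
  C: 10
  H: 20
  O: 1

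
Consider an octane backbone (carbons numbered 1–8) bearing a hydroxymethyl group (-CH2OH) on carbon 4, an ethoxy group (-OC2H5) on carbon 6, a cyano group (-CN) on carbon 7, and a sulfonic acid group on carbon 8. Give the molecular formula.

Atom tally by fragment:
  CH3 → C:1 H:3
  CH2 → C:1 H:2
  CH2 → C:1 H:2
  CH(CH2OH) → C:2 H:4 O:1
  CH2 → C:1 H:2
  CH(OC2H5) → C:3 H:6 O:1
  CH(CN) → C:2 H:1 N:1
  CH2SO3H → C:1 H:3 S:1 O:3
Element totals:
  C: 12
  H: 23
  N: 1
  O: 5
  S: 1

C12H23NO5S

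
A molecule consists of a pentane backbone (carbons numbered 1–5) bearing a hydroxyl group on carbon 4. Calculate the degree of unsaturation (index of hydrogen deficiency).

Atom tally by fragment:
  CH3 → C:1 H:3
  CH2 → C:1 H:2
  CH2 → C:1 H:2
  CH(OH) → C:1 H:2 O:1
  CH3 → C:1 H:3
Element totals:
  C: 5
  H: 12
  O: 1
Molecular formula: C5H12O.
DoU = (2C + 2 + N − H − X) / 2 = (2·5 + 2 + 0 − 12 − 0) / 2 = 0.

0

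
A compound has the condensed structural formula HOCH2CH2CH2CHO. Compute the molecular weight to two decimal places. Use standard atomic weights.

Element totals:
  C: 4
  H: 8
  O: 2
Molecular formula: C4H8O2.
  M = 4(12.011) + 8(1.008) + 2(15.999)
    = 48.044 + 8.064 + 31.998 = 88.106

88.11 g/mol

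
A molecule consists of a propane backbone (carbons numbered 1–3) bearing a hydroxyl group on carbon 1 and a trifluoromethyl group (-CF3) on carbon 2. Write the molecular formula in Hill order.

Atom tally by fragment:
  HOCH2 → C:1 H:3 O:1
  CH(CF3) → C:2 H:1 F:3
  CH3 → C:1 H:3
Element totals:
  C: 4
  H: 7
  F: 3
  O: 1

C4H7F3O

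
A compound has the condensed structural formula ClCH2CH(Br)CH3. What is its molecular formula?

C3H6BrCl

Element totals:
  C: 3
  H: 6
  Br: 1
  Cl: 1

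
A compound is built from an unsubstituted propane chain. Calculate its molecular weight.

Atom tally by fragment:
  CH3 → C:1 H:3
  CH2 → C:1 H:2
  CH3 → C:1 H:3
Element totals:
  C: 3
  H: 8
Molecular formula: C3H8.
  M = 3(12.011) + 8(1.008)
    = 36.033 + 8.064 = 44.097

44.10 g/mol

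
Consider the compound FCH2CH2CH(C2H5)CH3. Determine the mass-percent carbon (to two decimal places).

69.18%

Element totals:
  C: 6
  H: 13
  F: 1
Molecular formula: C6H13F.
Molar mass = 104.168 g/mol.
Mass from C: 6 × 12.011 = 72.066 g/mol.
%C = 72.066 / 104.168 × 100 = 69.18%.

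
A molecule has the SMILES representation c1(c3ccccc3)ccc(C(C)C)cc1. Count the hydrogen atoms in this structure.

16

Atom tally by fragment:
  benzene ring core → C:6 H:6
  (− 2 ring H displaced by substituents)
  + C6H5 → C:6 H:5
  + CH(CH3)2 → C:3 H:7
Element totals:
  C: 15
  H: 16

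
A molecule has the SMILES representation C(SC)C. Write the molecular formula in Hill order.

C3H8S

Atom tally by fragment:
  CH3SCH2 → C:2 H:5 S:1
  CH3 → C:1 H:3
Element totals:
  C: 3
  H: 8
  S: 1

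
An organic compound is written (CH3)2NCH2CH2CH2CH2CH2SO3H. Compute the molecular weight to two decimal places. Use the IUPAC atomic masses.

195.28 g/mol

Atom tally by fragment:
  (CH3)2NCH2 → C:3 H:8 N:1
  CH2 → C:1 H:2
  CH2 → C:1 H:2
  CH2 → C:1 H:2
  CH2SO3H → C:1 H:3 S:1 O:3
Element totals:
  C: 7
  H: 17
  N: 1
  O: 3
  S: 1
Molecular formula: C7H17NO3S.
  M = 7(12.011) + 17(1.008) + 14.007 + 3(15.999) + 32.06
    = 84.077 + 17.136 + 14.007 + 47.997 + 32.060 = 195.277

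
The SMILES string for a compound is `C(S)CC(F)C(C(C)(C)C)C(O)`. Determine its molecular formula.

Atom tally by fragment:
  HSCH2 → C:1 H:3 S:1
  CH2 → C:1 H:2
  CH(F) → C:1 H:1 F:1
  CH(C(CH3)3) → C:5 H:10
  CH2OH → C:1 H:3 O:1
Element totals:
  C: 9
  H: 19
  F: 1
  O: 1
  S: 1

C9H19FOS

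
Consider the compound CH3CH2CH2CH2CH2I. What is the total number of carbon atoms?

5

Atom tally by fragment:
  CH3 → C:1 H:3
  CH2 → C:1 H:2
  CH2 → C:1 H:2
  CH2 → C:1 H:2
  CH2I → C:1 H:2 I:1
Element totals:
  C: 5
  H: 11
  I: 1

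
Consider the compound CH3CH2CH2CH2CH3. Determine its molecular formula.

C5H12

Atom tally by fragment:
  CH3 → C:1 H:3
  CH2 → C:1 H:2
  CH2 → C:1 H:2
  CH2 → C:1 H:2
  CH3 → C:1 H:3
Element totals:
  C: 5
  H: 12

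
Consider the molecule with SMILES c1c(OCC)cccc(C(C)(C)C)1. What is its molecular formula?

Atom tally by fragment:
  benzene ring core → C:6 H:6
  (− 2 ring H displaced by substituents)
  + OC2H5 → C:2 H:5 O:1
  + C(CH3)3 → C:4 H:9
Element totals:
  C: 12
  H: 18
  O: 1

C12H18O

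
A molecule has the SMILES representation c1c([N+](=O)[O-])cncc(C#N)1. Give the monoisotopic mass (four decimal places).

149.0225

Atom tally by fragment:
  pyridine ring core → C:5 H:5 N:1
  (− 2 ring H displaced by substituents)
  + NO2 → N:1 O:2
  + CN → C:1 N:1
Element totals:
  C: 6
  H: 3
  N: 3
  O: 2
Molecular formula: C6H3N3O2.
  M = 6(12.0) + 3(1.007825) + 3(14.003074) + 2(15.994915)
    = 72.000000 + 3.023475 + 42.009222 + 31.989830 = 149.022527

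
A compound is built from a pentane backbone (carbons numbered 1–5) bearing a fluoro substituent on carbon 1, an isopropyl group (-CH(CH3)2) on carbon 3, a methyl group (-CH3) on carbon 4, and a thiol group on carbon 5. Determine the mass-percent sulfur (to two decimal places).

Atom tally by fragment:
  FCH2 → C:1 H:2 F:1
  CH2 → C:1 H:2
  CH(CH(CH3)2) → C:4 H:8
  CH(CH3) → C:2 H:4
  CH2SH → C:1 H:3 S:1
Element totals:
  C: 9
  H: 19
  F: 1
  S: 1
Molecular formula: C9H19FS.
Molar mass = 178.309 g/mol.
Mass from S: 1 × 32.06 = 32.060 g/mol.
%S = 32.060 / 178.309 × 100 = 17.98%.

17.98%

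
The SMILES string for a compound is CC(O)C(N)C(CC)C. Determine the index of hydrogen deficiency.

0

Atom tally by fragment:
  CH3 → C:1 H:3
  CH(OH) → C:1 H:2 O:1
  CH(NH2) → C:1 H:3 N:1
  CH(C2H5) → C:3 H:6
  CH3 → C:1 H:3
Element totals:
  C: 7
  H: 17
  N: 1
  O: 1
Molecular formula: C7H17NO.
DoU = (2C + 2 + N − H − X) / 2 = (2·7 + 2 + 1 − 17 − 0) / 2 = 0.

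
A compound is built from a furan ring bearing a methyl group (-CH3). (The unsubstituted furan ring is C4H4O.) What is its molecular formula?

Atom tally by fragment:
  furan ring core → C:4 H:4 O:1
  (− 1 ring H displaced by substituents)
  + CH3 → C:1 H:3
Element totals:
  C: 5
  H: 6
  O: 1

C5H6O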